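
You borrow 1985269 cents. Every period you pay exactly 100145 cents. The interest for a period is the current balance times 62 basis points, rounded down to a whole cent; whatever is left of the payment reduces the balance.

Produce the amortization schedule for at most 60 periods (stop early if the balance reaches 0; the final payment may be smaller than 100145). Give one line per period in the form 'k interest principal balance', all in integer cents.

1 12308 87837 1897432
2 11764 88381 1809051
3 11216 88929 1720122
4 10664 89481 1630641
5 10109 90036 1540605
6 9551 90594 1450011
7 8990 91155 1358856
8 8424 91721 1267135
9 7856 92289 1174846
10 7284 92861 1081985
11 6708 93437 988548
12 6128 94017 894531
13 5546 94599 799932
14 4959 95186 704746
15 4369 95776 608970
16 3775 96370 512600
17 3178 96967 415633
18 2576 97569 318064
19 1971 98174 219890
20 1363 98782 121108
21 750 99395 21713
22 134 21713 0

1. interest=⌊1985269·62/10000⌋=12308; principal=100145-12308=87837; balance=1985269-87837=1897432
2. interest=⌊1897432·62/10000⌋=11764; principal=100145-11764=88381; balance=1897432-88381=1809051
3. interest=⌊1809051·62/10000⌋=11216; principal=100145-11216=88929; balance=1809051-88929=1720122
4. interest=⌊1720122·62/10000⌋=10664; principal=100145-10664=89481; balance=1720122-89481=1630641
5. interest=⌊1630641·62/10000⌋=10109; principal=100145-10109=90036; balance=1630641-90036=1540605
6. interest=⌊1540605·62/10000⌋=9551; principal=100145-9551=90594; balance=1540605-90594=1450011
7. interest=⌊1450011·62/10000⌋=8990; principal=100145-8990=91155; balance=1450011-91155=1358856
8. interest=⌊1358856·62/10000⌋=8424; principal=100145-8424=91721; balance=1358856-91721=1267135
9. interest=⌊1267135·62/10000⌋=7856; principal=100145-7856=92289; balance=1267135-92289=1174846
10. interest=⌊1174846·62/10000⌋=7284; principal=100145-7284=92861; balance=1174846-92861=1081985
11. interest=⌊1081985·62/10000⌋=6708; principal=100145-6708=93437; balance=1081985-93437=988548
12. interest=⌊988548·62/10000⌋=6128; principal=100145-6128=94017; balance=988548-94017=894531
13. interest=⌊894531·62/10000⌋=5546; principal=100145-5546=94599; balance=894531-94599=799932
14. interest=⌊799932·62/10000⌋=4959; principal=100145-4959=95186; balance=799932-95186=704746
15. interest=⌊704746·62/10000⌋=4369; principal=100145-4369=95776; balance=704746-95776=608970
16. interest=⌊608970·62/10000⌋=3775; principal=100145-3775=96370; balance=608970-96370=512600
17. interest=⌊512600·62/10000⌋=3178; principal=100145-3178=96967; balance=512600-96967=415633
18. interest=⌊415633·62/10000⌋=2576; principal=100145-2576=97569; balance=415633-97569=318064
19. interest=⌊318064·62/10000⌋=1971; principal=100145-1971=98174; balance=318064-98174=219890
20. interest=⌊219890·62/10000⌋=1363; principal=100145-1363=98782; balance=219890-98782=121108
21. interest=⌊121108·62/10000⌋=750; principal=100145-750=99395; balance=121108-99395=21713
22. interest=⌊21713·62/10000⌋=134; principal=min(100145-134,21713)=21713; balance=21713-21713=0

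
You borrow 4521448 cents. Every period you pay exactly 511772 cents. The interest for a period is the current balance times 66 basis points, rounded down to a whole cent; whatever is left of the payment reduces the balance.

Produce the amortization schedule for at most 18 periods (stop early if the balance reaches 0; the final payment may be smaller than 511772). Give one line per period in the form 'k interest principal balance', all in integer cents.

1 29841 481931 4039517
2 26660 485112 3554405
3 23459 488313 3066092
4 20236 491536 2574556
5 16992 494780 2079776
6 13726 498046 1581730
7 10439 501333 1080397
8 7130 504642 575755
9 3799 507973 67782
10 447 67782 0

1. interest=⌊4521448·66/10000⌋=29841; principal=511772-29841=481931; balance=4521448-481931=4039517
2. interest=⌊4039517·66/10000⌋=26660; principal=511772-26660=485112; balance=4039517-485112=3554405
3. interest=⌊3554405·66/10000⌋=23459; principal=511772-23459=488313; balance=3554405-488313=3066092
4. interest=⌊3066092·66/10000⌋=20236; principal=511772-20236=491536; balance=3066092-491536=2574556
5. interest=⌊2574556·66/10000⌋=16992; principal=511772-16992=494780; balance=2574556-494780=2079776
6. interest=⌊2079776·66/10000⌋=13726; principal=511772-13726=498046; balance=2079776-498046=1581730
7. interest=⌊1581730·66/10000⌋=10439; principal=511772-10439=501333; balance=1581730-501333=1080397
8. interest=⌊1080397·66/10000⌋=7130; principal=511772-7130=504642; balance=1080397-504642=575755
9. interest=⌊575755·66/10000⌋=3799; principal=511772-3799=507973; balance=575755-507973=67782
10. interest=⌊67782·66/10000⌋=447; principal=min(511772-447,67782)=67782; balance=67782-67782=0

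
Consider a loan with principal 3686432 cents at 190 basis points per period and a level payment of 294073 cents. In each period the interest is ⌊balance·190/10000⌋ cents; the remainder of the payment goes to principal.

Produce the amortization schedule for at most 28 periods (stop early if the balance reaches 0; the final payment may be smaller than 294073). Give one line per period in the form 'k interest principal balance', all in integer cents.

1 70042 224031 3462401
2 65785 228288 3234113
3 61448 232625 3001488
4 57028 237045 2764443
5 52524 241549 2522894
6 47934 246139 2276755
7 43258 250815 2025940
8 38492 255581 1770359
9 33636 260437 1509922
10 28688 265385 1244537
11 23646 270427 974110
12 18508 275565 698545
13 13272 280801 417744
14 7937 286136 131608
15 2500 131608 0

1. interest=⌊3686432·190/10000⌋=70042; principal=294073-70042=224031; balance=3686432-224031=3462401
2. interest=⌊3462401·190/10000⌋=65785; principal=294073-65785=228288; balance=3462401-228288=3234113
3. interest=⌊3234113·190/10000⌋=61448; principal=294073-61448=232625; balance=3234113-232625=3001488
4. interest=⌊3001488·190/10000⌋=57028; principal=294073-57028=237045; balance=3001488-237045=2764443
5. interest=⌊2764443·190/10000⌋=52524; principal=294073-52524=241549; balance=2764443-241549=2522894
6. interest=⌊2522894·190/10000⌋=47934; principal=294073-47934=246139; balance=2522894-246139=2276755
7. interest=⌊2276755·190/10000⌋=43258; principal=294073-43258=250815; balance=2276755-250815=2025940
8. interest=⌊2025940·190/10000⌋=38492; principal=294073-38492=255581; balance=2025940-255581=1770359
9. interest=⌊1770359·190/10000⌋=33636; principal=294073-33636=260437; balance=1770359-260437=1509922
10. interest=⌊1509922·190/10000⌋=28688; principal=294073-28688=265385; balance=1509922-265385=1244537
11. interest=⌊1244537·190/10000⌋=23646; principal=294073-23646=270427; balance=1244537-270427=974110
12. interest=⌊974110·190/10000⌋=18508; principal=294073-18508=275565; balance=974110-275565=698545
13. interest=⌊698545·190/10000⌋=13272; principal=294073-13272=280801; balance=698545-280801=417744
14. interest=⌊417744·190/10000⌋=7937; principal=294073-7937=286136; balance=417744-286136=131608
15. interest=⌊131608·190/10000⌋=2500; principal=min(294073-2500,131608)=131608; balance=131608-131608=0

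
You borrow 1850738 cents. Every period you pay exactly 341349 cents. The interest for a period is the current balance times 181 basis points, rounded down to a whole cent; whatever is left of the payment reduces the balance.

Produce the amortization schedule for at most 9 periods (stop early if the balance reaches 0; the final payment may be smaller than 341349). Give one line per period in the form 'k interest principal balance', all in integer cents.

1. interest=⌊1850738·181/10000⌋=33498; principal=341349-33498=307851; balance=1850738-307851=1542887
2. interest=⌊1542887·181/10000⌋=27926; principal=341349-27926=313423; balance=1542887-313423=1229464
3. interest=⌊1229464·181/10000⌋=22253; principal=341349-22253=319096; balance=1229464-319096=910368
4. interest=⌊910368·181/10000⌋=16477; principal=341349-16477=324872; balance=910368-324872=585496
5. interest=⌊585496·181/10000⌋=10597; principal=341349-10597=330752; balance=585496-330752=254744
6. interest=⌊254744·181/10000⌋=4610; principal=min(341349-4610,254744)=254744; balance=254744-254744=0

1 33498 307851 1542887
2 27926 313423 1229464
3 22253 319096 910368
4 16477 324872 585496
5 10597 330752 254744
6 4610 254744 0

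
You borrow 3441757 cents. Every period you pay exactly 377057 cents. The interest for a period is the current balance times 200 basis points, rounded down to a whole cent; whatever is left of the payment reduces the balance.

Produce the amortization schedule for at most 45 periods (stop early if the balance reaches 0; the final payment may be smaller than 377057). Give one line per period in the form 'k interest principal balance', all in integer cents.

1. interest=⌊3441757·200/10000⌋=68835; principal=377057-68835=308222; balance=3441757-308222=3133535
2. interest=⌊3133535·200/10000⌋=62670; principal=377057-62670=314387; balance=3133535-314387=2819148
3. interest=⌊2819148·200/10000⌋=56382; principal=377057-56382=320675; balance=2819148-320675=2498473
4. interest=⌊2498473·200/10000⌋=49969; principal=377057-49969=327088; balance=2498473-327088=2171385
5. interest=⌊2171385·200/10000⌋=43427; principal=377057-43427=333630; balance=2171385-333630=1837755
6. interest=⌊1837755·200/10000⌋=36755; principal=377057-36755=340302; balance=1837755-340302=1497453
7. interest=⌊1497453·200/10000⌋=29949; principal=377057-29949=347108; balance=1497453-347108=1150345
8. interest=⌊1150345·200/10000⌋=23006; principal=377057-23006=354051; balance=1150345-354051=796294
9. interest=⌊796294·200/10000⌋=15925; principal=377057-15925=361132; balance=796294-361132=435162
10. interest=⌊435162·200/10000⌋=8703; principal=377057-8703=368354; balance=435162-368354=66808
11. interest=⌊66808·200/10000⌋=1336; principal=min(377057-1336,66808)=66808; balance=66808-66808=0

1 68835 308222 3133535
2 62670 314387 2819148
3 56382 320675 2498473
4 49969 327088 2171385
5 43427 333630 1837755
6 36755 340302 1497453
7 29949 347108 1150345
8 23006 354051 796294
9 15925 361132 435162
10 8703 368354 66808
11 1336 66808 0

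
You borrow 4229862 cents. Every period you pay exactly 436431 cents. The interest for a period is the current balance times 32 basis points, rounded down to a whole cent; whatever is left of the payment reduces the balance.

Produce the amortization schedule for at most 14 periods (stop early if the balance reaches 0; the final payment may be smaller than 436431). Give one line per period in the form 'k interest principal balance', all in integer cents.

1 13535 422896 3806966
2 12182 424249 3382717
3 10824 425607 2957110
4 9462 426969 2530141
5 8096 428335 2101806
6 6725 429706 1672100
7 5350 431081 1241019
8 3971 432460 808559
9 2587 433844 374715
10 1199 374715 0

1. interest=⌊4229862·32/10000⌋=13535; principal=436431-13535=422896; balance=4229862-422896=3806966
2. interest=⌊3806966·32/10000⌋=12182; principal=436431-12182=424249; balance=3806966-424249=3382717
3. interest=⌊3382717·32/10000⌋=10824; principal=436431-10824=425607; balance=3382717-425607=2957110
4. interest=⌊2957110·32/10000⌋=9462; principal=436431-9462=426969; balance=2957110-426969=2530141
5. interest=⌊2530141·32/10000⌋=8096; principal=436431-8096=428335; balance=2530141-428335=2101806
6. interest=⌊2101806·32/10000⌋=6725; principal=436431-6725=429706; balance=2101806-429706=1672100
7. interest=⌊1672100·32/10000⌋=5350; principal=436431-5350=431081; balance=1672100-431081=1241019
8. interest=⌊1241019·32/10000⌋=3971; principal=436431-3971=432460; balance=1241019-432460=808559
9. interest=⌊808559·32/10000⌋=2587; principal=436431-2587=433844; balance=808559-433844=374715
10. interest=⌊374715·32/10000⌋=1199; principal=min(436431-1199,374715)=374715; balance=374715-374715=0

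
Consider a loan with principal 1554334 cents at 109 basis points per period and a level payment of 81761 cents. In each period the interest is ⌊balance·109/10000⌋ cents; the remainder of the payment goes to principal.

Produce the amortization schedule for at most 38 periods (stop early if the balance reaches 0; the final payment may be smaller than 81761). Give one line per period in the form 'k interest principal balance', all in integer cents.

1. interest=⌊1554334·109/10000⌋=16942; principal=81761-16942=64819; balance=1554334-64819=1489515
2. interest=⌊1489515·109/10000⌋=16235; principal=81761-16235=65526; balance=1489515-65526=1423989
3. interest=⌊1423989·109/10000⌋=15521; principal=81761-15521=66240; balance=1423989-66240=1357749
4. interest=⌊1357749·109/10000⌋=14799; principal=81761-14799=66962; balance=1357749-66962=1290787
5. interest=⌊1290787·109/10000⌋=14069; principal=81761-14069=67692; balance=1290787-67692=1223095
6. interest=⌊1223095·109/10000⌋=13331; principal=81761-13331=68430; balance=1223095-68430=1154665
7. interest=⌊1154665·109/10000⌋=12585; principal=81761-12585=69176; balance=1154665-69176=1085489
8. interest=⌊1085489·109/10000⌋=11831; principal=81761-11831=69930; balance=1085489-69930=1015559
9. interest=⌊1015559·109/10000⌋=11069; principal=81761-11069=70692; balance=1015559-70692=944867
10. interest=⌊944867·109/10000⌋=10299; principal=81761-10299=71462; balance=944867-71462=873405
11. interest=⌊873405·109/10000⌋=9520; principal=81761-9520=72241; balance=873405-72241=801164
12. interest=⌊801164·109/10000⌋=8732; principal=81761-8732=73029; balance=801164-73029=728135
13. interest=⌊728135·109/10000⌋=7936; principal=81761-7936=73825; balance=728135-73825=654310
14. interest=⌊654310·109/10000⌋=7131; principal=81761-7131=74630; balance=654310-74630=579680
15. interest=⌊579680·109/10000⌋=6318; principal=81761-6318=75443; balance=579680-75443=504237
16. interest=⌊504237·109/10000⌋=5496; principal=81761-5496=76265; balance=504237-76265=427972
17. interest=⌊427972·109/10000⌋=4664; principal=81761-4664=77097; balance=427972-77097=350875
18. interest=⌊350875·109/10000⌋=3824; principal=81761-3824=77937; balance=350875-77937=272938
19. interest=⌊272938·109/10000⌋=2975; principal=81761-2975=78786; balance=272938-78786=194152
20. interest=⌊194152·109/10000⌋=2116; principal=81761-2116=79645; balance=194152-79645=114507
21. interest=⌊114507·109/10000⌋=1248; principal=81761-1248=80513; balance=114507-80513=33994
22. interest=⌊33994·109/10000⌋=370; principal=min(81761-370,33994)=33994; balance=33994-33994=0

1 16942 64819 1489515
2 16235 65526 1423989
3 15521 66240 1357749
4 14799 66962 1290787
5 14069 67692 1223095
6 13331 68430 1154665
7 12585 69176 1085489
8 11831 69930 1015559
9 11069 70692 944867
10 10299 71462 873405
11 9520 72241 801164
12 8732 73029 728135
13 7936 73825 654310
14 7131 74630 579680
15 6318 75443 504237
16 5496 76265 427972
17 4664 77097 350875
18 3824 77937 272938
19 2975 78786 194152
20 2116 79645 114507
21 1248 80513 33994
22 370 33994 0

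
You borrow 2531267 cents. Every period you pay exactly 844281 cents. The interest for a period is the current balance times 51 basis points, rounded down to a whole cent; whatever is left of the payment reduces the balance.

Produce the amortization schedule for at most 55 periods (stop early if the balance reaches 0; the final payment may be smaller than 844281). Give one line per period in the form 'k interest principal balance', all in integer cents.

1 12909 831372 1699895
2 8669 835612 864283
3 4407 839874 24409
4 124 24409 0

1. interest=⌊2531267·51/10000⌋=12909; principal=844281-12909=831372; balance=2531267-831372=1699895
2. interest=⌊1699895·51/10000⌋=8669; principal=844281-8669=835612; balance=1699895-835612=864283
3. interest=⌊864283·51/10000⌋=4407; principal=844281-4407=839874; balance=864283-839874=24409
4. interest=⌊24409·51/10000⌋=124; principal=min(844281-124,24409)=24409; balance=24409-24409=0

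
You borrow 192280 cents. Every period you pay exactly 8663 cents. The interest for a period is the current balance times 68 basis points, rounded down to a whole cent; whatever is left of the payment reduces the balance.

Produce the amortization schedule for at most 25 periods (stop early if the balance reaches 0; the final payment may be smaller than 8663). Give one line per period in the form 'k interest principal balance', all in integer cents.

1. interest=⌊192280·68/10000⌋=1307; principal=8663-1307=7356; balance=192280-7356=184924
2. interest=⌊184924·68/10000⌋=1257; principal=8663-1257=7406; balance=184924-7406=177518
3. interest=⌊177518·68/10000⌋=1207; principal=8663-1207=7456; balance=177518-7456=170062
4. interest=⌊170062·68/10000⌋=1156; principal=8663-1156=7507; balance=170062-7507=162555
5. interest=⌊162555·68/10000⌋=1105; principal=8663-1105=7558; balance=162555-7558=154997
6. interest=⌊154997·68/10000⌋=1053; principal=8663-1053=7610; balance=154997-7610=147387
7. interest=⌊147387·68/10000⌋=1002; principal=8663-1002=7661; balance=147387-7661=139726
8. interest=⌊139726·68/10000⌋=950; principal=8663-950=7713; balance=139726-7713=132013
9. interest=⌊132013·68/10000⌋=897; principal=8663-897=7766; balance=132013-7766=124247
10. interest=⌊124247·68/10000⌋=844; principal=8663-844=7819; balance=124247-7819=116428
11. interest=⌊116428·68/10000⌋=791; principal=8663-791=7872; balance=116428-7872=108556
12. interest=⌊108556·68/10000⌋=738; principal=8663-738=7925; balance=108556-7925=100631
13. interest=⌊100631·68/10000⌋=684; principal=8663-684=7979; balance=100631-7979=92652
14. interest=⌊92652·68/10000⌋=630; principal=8663-630=8033; balance=92652-8033=84619
15. interest=⌊84619·68/10000⌋=575; principal=8663-575=8088; balance=84619-8088=76531
16. interest=⌊76531·68/10000⌋=520; principal=8663-520=8143; balance=76531-8143=68388
17. interest=⌊68388·68/10000⌋=465; principal=8663-465=8198; balance=68388-8198=60190
18. interest=⌊60190·68/10000⌋=409; principal=8663-409=8254; balance=60190-8254=51936
19. interest=⌊51936·68/10000⌋=353; principal=8663-353=8310; balance=51936-8310=43626
20. interest=⌊43626·68/10000⌋=296; principal=8663-296=8367; balance=43626-8367=35259
21. interest=⌊35259·68/10000⌋=239; principal=8663-239=8424; balance=35259-8424=26835
22. interest=⌊26835·68/10000⌋=182; principal=8663-182=8481; balance=26835-8481=18354
23. interest=⌊18354·68/10000⌋=124; principal=8663-124=8539; balance=18354-8539=9815
24. interest=⌊9815·68/10000⌋=66; principal=8663-66=8597; balance=9815-8597=1218
25. interest=⌊1218·68/10000⌋=8; principal=min(8663-8,1218)=1218; balance=1218-1218=0

1 1307 7356 184924
2 1257 7406 177518
3 1207 7456 170062
4 1156 7507 162555
5 1105 7558 154997
6 1053 7610 147387
7 1002 7661 139726
8 950 7713 132013
9 897 7766 124247
10 844 7819 116428
11 791 7872 108556
12 738 7925 100631
13 684 7979 92652
14 630 8033 84619
15 575 8088 76531
16 520 8143 68388
17 465 8198 60190
18 409 8254 51936
19 353 8310 43626
20 296 8367 35259
21 239 8424 26835
22 182 8481 18354
23 124 8539 9815
24 66 8597 1218
25 8 1218 0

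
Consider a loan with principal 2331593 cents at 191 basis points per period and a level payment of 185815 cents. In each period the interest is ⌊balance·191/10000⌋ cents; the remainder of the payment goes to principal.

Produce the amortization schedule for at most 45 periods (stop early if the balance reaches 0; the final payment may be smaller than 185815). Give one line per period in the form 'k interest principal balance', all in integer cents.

1 44533 141282 2190311
2 41834 143981 2046330
3 39084 146731 1899599
4 36282 149533 1750066
5 33426 152389 1597677
6 30515 155300 1442377
7 27549 158266 1284111
8 24526 161289 1122822
9 21445 164370 958452
10 18306 167509 790943
11 15107 170708 620235
12 11846 173969 446266
13 8523 177292 268974
14 5137 180678 88296
15 1686 88296 0

1. interest=⌊2331593·191/10000⌋=44533; principal=185815-44533=141282; balance=2331593-141282=2190311
2. interest=⌊2190311·191/10000⌋=41834; principal=185815-41834=143981; balance=2190311-143981=2046330
3. interest=⌊2046330·191/10000⌋=39084; principal=185815-39084=146731; balance=2046330-146731=1899599
4. interest=⌊1899599·191/10000⌋=36282; principal=185815-36282=149533; balance=1899599-149533=1750066
5. interest=⌊1750066·191/10000⌋=33426; principal=185815-33426=152389; balance=1750066-152389=1597677
6. interest=⌊1597677·191/10000⌋=30515; principal=185815-30515=155300; balance=1597677-155300=1442377
7. interest=⌊1442377·191/10000⌋=27549; principal=185815-27549=158266; balance=1442377-158266=1284111
8. interest=⌊1284111·191/10000⌋=24526; principal=185815-24526=161289; balance=1284111-161289=1122822
9. interest=⌊1122822·191/10000⌋=21445; principal=185815-21445=164370; balance=1122822-164370=958452
10. interest=⌊958452·191/10000⌋=18306; principal=185815-18306=167509; balance=958452-167509=790943
11. interest=⌊790943·191/10000⌋=15107; principal=185815-15107=170708; balance=790943-170708=620235
12. interest=⌊620235·191/10000⌋=11846; principal=185815-11846=173969; balance=620235-173969=446266
13. interest=⌊446266·191/10000⌋=8523; principal=185815-8523=177292; balance=446266-177292=268974
14. interest=⌊268974·191/10000⌋=5137; principal=185815-5137=180678; balance=268974-180678=88296
15. interest=⌊88296·191/10000⌋=1686; principal=min(185815-1686,88296)=88296; balance=88296-88296=0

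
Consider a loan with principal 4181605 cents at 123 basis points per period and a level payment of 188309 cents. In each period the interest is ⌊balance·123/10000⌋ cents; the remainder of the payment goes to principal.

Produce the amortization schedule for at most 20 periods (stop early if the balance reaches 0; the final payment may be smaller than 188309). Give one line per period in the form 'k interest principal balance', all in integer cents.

1 51433 136876 4044729
2 49750 138559 3906170
3 48045 140264 3765906
4 46320 141989 3623917
5 44574 143735 3480182
6 42806 145503 3334679
7 41016 147293 3187386
8 39204 149105 3038281
9 37370 150939 2887342
10 35514 152795 2734547
11 33634 154675 2579872
12 31732 156577 2423295
13 29806 158503 2264792
14 27856 160453 2104339
15 25883 162426 1941913
16 23885 164424 1777489
17 21863 166446 1611043
18 19815 168494 1442549
19 17743 170566 1271983
20 15645 172664 1099319

1. interest=⌊4181605·123/10000⌋=51433; principal=188309-51433=136876; balance=4181605-136876=4044729
2. interest=⌊4044729·123/10000⌋=49750; principal=188309-49750=138559; balance=4044729-138559=3906170
3. interest=⌊3906170·123/10000⌋=48045; principal=188309-48045=140264; balance=3906170-140264=3765906
4. interest=⌊3765906·123/10000⌋=46320; principal=188309-46320=141989; balance=3765906-141989=3623917
5. interest=⌊3623917·123/10000⌋=44574; principal=188309-44574=143735; balance=3623917-143735=3480182
6. interest=⌊3480182·123/10000⌋=42806; principal=188309-42806=145503; balance=3480182-145503=3334679
7. interest=⌊3334679·123/10000⌋=41016; principal=188309-41016=147293; balance=3334679-147293=3187386
8. interest=⌊3187386·123/10000⌋=39204; principal=188309-39204=149105; balance=3187386-149105=3038281
9. interest=⌊3038281·123/10000⌋=37370; principal=188309-37370=150939; balance=3038281-150939=2887342
10. interest=⌊2887342·123/10000⌋=35514; principal=188309-35514=152795; balance=2887342-152795=2734547
11. interest=⌊2734547·123/10000⌋=33634; principal=188309-33634=154675; balance=2734547-154675=2579872
12. interest=⌊2579872·123/10000⌋=31732; principal=188309-31732=156577; balance=2579872-156577=2423295
13. interest=⌊2423295·123/10000⌋=29806; principal=188309-29806=158503; balance=2423295-158503=2264792
14. interest=⌊2264792·123/10000⌋=27856; principal=188309-27856=160453; balance=2264792-160453=2104339
15. interest=⌊2104339·123/10000⌋=25883; principal=188309-25883=162426; balance=2104339-162426=1941913
16. interest=⌊1941913·123/10000⌋=23885; principal=188309-23885=164424; balance=1941913-164424=1777489
17. interest=⌊1777489·123/10000⌋=21863; principal=188309-21863=166446; balance=1777489-166446=1611043
18. interest=⌊1611043·123/10000⌋=19815; principal=188309-19815=168494; balance=1611043-168494=1442549
19. interest=⌊1442549·123/10000⌋=17743; principal=188309-17743=170566; balance=1442549-170566=1271983
20. interest=⌊1271983·123/10000⌋=15645; principal=188309-15645=172664; balance=1271983-172664=1099319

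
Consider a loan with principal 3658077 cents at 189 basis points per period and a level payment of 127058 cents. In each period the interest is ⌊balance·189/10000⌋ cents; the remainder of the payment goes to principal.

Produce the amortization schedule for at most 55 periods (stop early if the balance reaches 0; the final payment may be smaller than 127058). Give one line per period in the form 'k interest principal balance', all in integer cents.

1 69137 57921 3600156
2 68042 59016 3541140
3 66927 60131 3481009
4 65791 61267 3419742
5 64633 62425 3357317
6 63453 63605 3293712
7 62251 64807 3228905
8 61026 66032 3162873
9 59778 67280 3095593
10 58506 68552 3027041
11 57211 69847 2957194
12 55890 71168 2886026
13 54545 72513 2813513
14 53175 73883 2739630
15 51779 75279 2664351
16 50356 76702 2587649
17 48906 78152 2509497
18 47429 79629 2429868
19 45924 81134 2348734
20 44391 82667 2266067
21 42828 84230 2181837
22 41236 85822 2096015
23 39614 87444 2008571
24 37961 89097 1919474
25 36278 90780 1828694
26 34562 92496 1736198
27 32814 94244 1641954
28 31032 96026 1545928
29 29218 97840 1448088
30 27368 99690 1348398
31 25484 101574 1246824
32 23564 103494 1143330
33 21608 105450 1037880
34 19615 107443 930437
35 17585 109473 820964
36 15516 111542 709422
37 13408 113650 595772
38 11260 115798 479974
39 9071 117987 361987
40 6841 120217 241770
41 4569 122489 119281
42 2254 119281 0

1. interest=⌊3658077·189/10000⌋=69137; principal=127058-69137=57921; balance=3658077-57921=3600156
2. interest=⌊3600156·189/10000⌋=68042; principal=127058-68042=59016; balance=3600156-59016=3541140
3. interest=⌊3541140·189/10000⌋=66927; principal=127058-66927=60131; balance=3541140-60131=3481009
4. interest=⌊3481009·189/10000⌋=65791; principal=127058-65791=61267; balance=3481009-61267=3419742
5. interest=⌊3419742·189/10000⌋=64633; principal=127058-64633=62425; balance=3419742-62425=3357317
6. interest=⌊3357317·189/10000⌋=63453; principal=127058-63453=63605; balance=3357317-63605=3293712
7. interest=⌊3293712·189/10000⌋=62251; principal=127058-62251=64807; balance=3293712-64807=3228905
8. interest=⌊3228905·189/10000⌋=61026; principal=127058-61026=66032; balance=3228905-66032=3162873
9. interest=⌊3162873·189/10000⌋=59778; principal=127058-59778=67280; balance=3162873-67280=3095593
10. interest=⌊3095593·189/10000⌋=58506; principal=127058-58506=68552; balance=3095593-68552=3027041
11. interest=⌊3027041·189/10000⌋=57211; principal=127058-57211=69847; balance=3027041-69847=2957194
12. interest=⌊2957194·189/10000⌋=55890; principal=127058-55890=71168; balance=2957194-71168=2886026
13. interest=⌊2886026·189/10000⌋=54545; principal=127058-54545=72513; balance=2886026-72513=2813513
14. interest=⌊2813513·189/10000⌋=53175; principal=127058-53175=73883; balance=2813513-73883=2739630
15. interest=⌊2739630·189/10000⌋=51779; principal=127058-51779=75279; balance=2739630-75279=2664351
16. interest=⌊2664351·189/10000⌋=50356; principal=127058-50356=76702; balance=2664351-76702=2587649
17. interest=⌊2587649·189/10000⌋=48906; principal=127058-48906=78152; balance=2587649-78152=2509497
18. interest=⌊2509497·189/10000⌋=47429; principal=127058-47429=79629; balance=2509497-79629=2429868
19. interest=⌊2429868·189/10000⌋=45924; principal=127058-45924=81134; balance=2429868-81134=2348734
20. interest=⌊2348734·189/10000⌋=44391; principal=127058-44391=82667; balance=2348734-82667=2266067
21. interest=⌊2266067·189/10000⌋=42828; principal=127058-42828=84230; balance=2266067-84230=2181837
22. interest=⌊2181837·189/10000⌋=41236; principal=127058-41236=85822; balance=2181837-85822=2096015
23. interest=⌊2096015·189/10000⌋=39614; principal=127058-39614=87444; balance=2096015-87444=2008571
24. interest=⌊2008571·189/10000⌋=37961; principal=127058-37961=89097; balance=2008571-89097=1919474
25. interest=⌊1919474·189/10000⌋=36278; principal=127058-36278=90780; balance=1919474-90780=1828694
26. interest=⌊1828694·189/10000⌋=34562; principal=127058-34562=92496; balance=1828694-92496=1736198
27. interest=⌊1736198·189/10000⌋=32814; principal=127058-32814=94244; balance=1736198-94244=1641954
28. interest=⌊1641954·189/10000⌋=31032; principal=127058-31032=96026; balance=1641954-96026=1545928
29. interest=⌊1545928·189/10000⌋=29218; principal=127058-29218=97840; balance=1545928-97840=1448088
30. interest=⌊1448088·189/10000⌋=27368; principal=127058-27368=99690; balance=1448088-99690=1348398
31. interest=⌊1348398·189/10000⌋=25484; principal=127058-25484=101574; balance=1348398-101574=1246824
32. interest=⌊1246824·189/10000⌋=23564; principal=127058-23564=103494; balance=1246824-103494=1143330
33. interest=⌊1143330·189/10000⌋=21608; principal=127058-21608=105450; balance=1143330-105450=1037880
34. interest=⌊1037880·189/10000⌋=19615; principal=127058-19615=107443; balance=1037880-107443=930437
35. interest=⌊930437·189/10000⌋=17585; principal=127058-17585=109473; balance=930437-109473=820964
36. interest=⌊820964·189/10000⌋=15516; principal=127058-15516=111542; balance=820964-111542=709422
37. interest=⌊709422·189/10000⌋=13408; principal=127058-13408=113650; balance=709422-113650=595772
38. interest=⌊595772·189/10000⌋=11260; principal=127058-11260=115798; balance=595772-115798=479974
39. interest=⌊479974·189/10000⌋=9071; principal=127058-9071=117987; balance=479974-117987=361987
40. interest=⌊361987·189/10000⌋=6841; principal=127058-6841=120217; balance=361987-120217=241770
41. interest=⌊241770·189/10000⌋=4569; principal=127058-4569=122489; balance=241770-122489=119281
42. interest=⌊119281·189/10000⌋=2254; principal=min(127058-2254,119281)=119281; balance=119281-119281=0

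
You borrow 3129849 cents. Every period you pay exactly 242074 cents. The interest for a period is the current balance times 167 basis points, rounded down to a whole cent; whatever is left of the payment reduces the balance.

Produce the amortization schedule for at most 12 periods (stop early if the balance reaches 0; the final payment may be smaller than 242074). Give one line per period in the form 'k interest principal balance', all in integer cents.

1 52268 189806 2940043
2 49098 192976 2747067
3 45876 196198 2550869
4 42599 199475 2351394
5 39268 202806 2148588
6 35881 206193 1942395
7 32437 209637 1732758
8 28937 213137 1519621
9 25377 216697 1302924
10 21758 220316 1082608
11 18079 223995 858613
12 14338 227736 630877

1. interest=⌊3129849·167/10000⌋=52268; principal=242074-52268=189806; balance=3129849-189806=2940043
2. interest=⌊2940043·167/10000⌋=49098; principal=242074-49098=192976; balance=2940043-192976=2747067
3. interest=⌊2747067·167/10000⌋=45876; principal=242074-45876=196198; balance=2747067-196198=2550869
4. interest=⌊2550869·167/10000⌋=42599; principal=242074-42599=199475; balance=2550869-199475=2351394
5. interest=⌊2351394·167/10000⌋=39268; principal=242074-39268=202806; balance=2351394-202806=2148588
6. interest=⌊2148588·167/10000⌋=35881; principal=242074-35881=206193; balance=2148588-206193=1942395
7. interest=⌊1942395·167/10000⌋=32437; principal=242074-32437=209637; balance=1942395-209637=1732758
8. interest=⌊1732758·167/10000⌋=28937; principal=242074-28937=213137; balance=1732758-213137=1519621
9. interest=⌊1519621·167/10000⌋=25377; principal=242074-25377=216697; balance=1519621-216697=1302924
10. interest=⌊1302924·167/10000⌋=21758; principal=242074-21758=220316; balance=1302924-220316=1082608
11. interest=⌊1082608·167/10000⌋=18079; principal=242074-18079=223995; balance=1082608-223995=858613
12. interest=⌊858613·167/10000⌋=14338; principal=242074-14338=227736; balance=858613-227736=630877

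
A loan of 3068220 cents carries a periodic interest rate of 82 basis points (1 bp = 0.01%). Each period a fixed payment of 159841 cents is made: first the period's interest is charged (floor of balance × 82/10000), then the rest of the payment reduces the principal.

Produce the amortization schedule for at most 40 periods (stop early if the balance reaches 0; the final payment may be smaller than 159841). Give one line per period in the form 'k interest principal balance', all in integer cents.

1 25159 134682 2933538
2 24055 135786 2797752
3 22941 136900 2660852
4 21818 138023 2522829
5 20687 139154 2383675
6 19546 140295 2243380
7 18395 141446 2101934
8 17235 142606 1959328
9 16066 143775 1815553
10 14887 144954 1670599
11 13698 146143 1524456
12 12500 147341 1377115
13 11292 148549 1228566
14 10074 149767 1078799
15 8846 150995 927804
16 7607 152234 775570
17 6359 153482 622088
18 5101 154740 467348
19 3832 156009 311339
20 2552 157289 154050
21 1263 154050 0

1. interest=⌊3068220·82/10000⌋=25159; principal=159841-25159=134682; balance=3068220-134682=2933538
2. interest=⌊2933538·82/10000⌋=24055; principal=159841-24055=135786; balance=2933538-135786=2797752
3. interest=⌊2797752·82/10000⌋=22941; principal=159841-22941=136900; balance=2797752-136900=2660852
4. interest=⌊2660852·82/10000⌋=21818; principal=159841-21818=138023; balance=2660852-138023=2522829
5. interest=⌊2522829·82/10000⌋=20687; principal=159841-20687=139154; balance=2522829-139154=2383675
6. interest=⌊2383675·82/10000⌋=19546; principal=159841-19546=140295; balance=2383675-140295=2243380
7. interest=⌊2243380·82/10000⌋=18395; principal=159841-18395=141446; balance=2243380-141446=2101934
8. interest=⌊2101934·82/10000⌋=17235; principal=159841-17235=142606; balance=2101934-142606=1959328
9. interest=⌊1959328·82/10000⌋=16066; principal=159841-16066=143775; balance=1959328-143775=1815553
10. interest=⌊1815553·82/10000⌋=14887; principal=159841-14887=144954; balance=1815553-144954=1670599
11. interest=⌊1670599·82/10000⌋=13698; principal=159841-13698=146143; balance=1670599-146143=1524456
12. interest=⌊1524456·82/10000⌋=12500; principal=159841-12500=147341; balance=1524456-147341=1377115
13. interest=⌊1377115·82/10000⌋=11292; principal=159841-11292=148549; balance=1377115-148549=1228566
14. interest=⌊1228566·82/10000⌋=10074; principal=159841-10074=149767; balance=1228566-149767=1078799
15. interest=⌊1078799·82/10000⌋=8846; principal=159841-8846=150995; balance=1078799-150995=927804
16. interest=⌊927804·82/10000⌋=7607; principal=159841-7607=152234; balance=927804-152234=775570
17. interest=⌊775570·82/10000⌋=6359; principal=159841-6359=153482; balance=775570-153482=622088
18. interest=⌊622088·82/10000⌋=5101; principal=159841-5101=154740; balance=622088-154740=467348
19. interest=⌊467348·82/10000⌋=3832; principal=159841-3832=156009; balance=467348-156009=311339
20. interest=⌊311339·82/10000⌋=2552; principal=159841-2552=157289; balance=311339-157289=154050
21. interest=⌊154050·82/10000⌋=1263; principal=min(159841-1263,154050)=154050; balance=154050-154050=0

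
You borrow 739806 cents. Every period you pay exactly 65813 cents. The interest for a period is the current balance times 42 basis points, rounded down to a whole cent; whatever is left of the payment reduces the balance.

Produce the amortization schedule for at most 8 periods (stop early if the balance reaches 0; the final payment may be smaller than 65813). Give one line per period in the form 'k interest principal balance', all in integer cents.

1 3107 62706 677100
2 2843 62970 614130
3 2579 63234 550896
4 2313 63500 487396
5 2047 63766 423630
6 1779 64034 359596
7 1510 64303 295293
8 1240 64573 230720

1. interest=⌊739806·42/10000⌋=3107; principal=65813-3107=62706; balance=739806-62706=677100
2. interest=⌊677100·42/10000⌋=2843; principal=65813-2843=62970; balance=677100-62970=614130
3. interest=⌊614130·42/10000⌋=2579; principal=65813-2579=63234; balance=614130-63234=550896
4. interest=⌊550896·42/10000⌋=2313; principal=65813-2313=63500; balance=550896-63500=487396
5. interest=⌊487396·42/10000⌋=2047; principal=65813-2047=63766; balance=487396-63766=423630
6. interest=⌊423630·42/10000⌋=1779; principal=65813-1779=64034; balance=423630-64034=359596
7. interest=⌊359596·42/10000⌋=1510; principal=65813-1510=64303; balance=359596-64303=295293
8. interest=⌊295293·42/10000⌋=1240; principal=65813-1240=64573; balance=295293-64573=230720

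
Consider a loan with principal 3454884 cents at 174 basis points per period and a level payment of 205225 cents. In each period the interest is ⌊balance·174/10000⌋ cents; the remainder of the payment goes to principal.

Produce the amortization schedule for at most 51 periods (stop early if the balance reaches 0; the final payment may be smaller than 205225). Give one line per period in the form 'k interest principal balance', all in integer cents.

1. interest=⌊3454884·174/10000⌋=60114; principal=205225-60114=145111; balance=3454884-145111=3309773
2. interest=⌊3309773·174/10000⌋=57590; principal=205225-57590=147635; balance=3309773-147635=3162138
3. interest=⌊3162138·174/10000⌋=55021; principal=205225-55021=150204; balance=3162138-150204=3011934
4. interest=⌊3011934·174/10000⌋=52407; principal=205225-52407=152818; balance=3011934-152818=2859116
5. interest=⌊2859116·174/10000⌋=49748; principal=205225-49748=155477; balance=2859116-155477=2703639
6. interest=⌊2703639·174/10000⌋=47043; principal=205225-47043=158182; balance=2703639-158182=2545457
7. interest=⌊2545457·174/10000⌋=44290; principal=205225-44290=160935; balance=2545457-160935=2384522
8. interest=⌊2384522·174/10000⌋=41490; principal=205225-41490=163735; balance=2384522-163735=2220787
9. interest=⌊2220787·174/10000⌋=38641; principal=205225-38641=166584; balance=2220787-166584=2054203
10. interest=⌊2054203·174/10000⌋=35743; principal=205225-35743=169482; balance=2054203-169482=1884721
11. interest=⌊1884721·174/10000⌋=32794; principal=205225-32794=172431; balance=1884721-172431=1712290
12. interest=⌊1712290·174/10000⌋=29793; principal=205225-29793=175432; balance=1712290-175432=1536858
13. interest=⌊1536858·174/10000⌋=26741; principal=205225-26741=178484; balance=1536858-178484=1358374
14. interest=⌊1358374·174/10000⌋=23635; principal=205225-23635=181590; balance=1358374-181590=1176784
15. interest=⌊1176784·174/10000⌋=20476; principal=205225-20476=184749; balance=1176784-184749=992035
16. interest=⌊992035·174/10000⌋=17261; principal=205225-17261=187964; balance=992035-187964=804071
17. interest=⌊804071·174/10000⌋=13990; principal=205225-13990=191235; balance=804071-191235=612836
18. interest=⌊612836·174/10000⌋=10663; principal=205225-10663=194562; balance=612836-194562=418274
19. interest=⌊418274·174/10000⌋=7277; principal=205225-7277=197948; balance=418274-197948=220326
20. interest=⌊220326·174/10000⌋=3833; principal=205225-3833=201392; balance=220326-201392=18934
21. interest=⌊18934·174/10000⌋=329; principal=min(205225-329,18934)=18934; balance=18934-18934=0

1 60114 145111 3309773
2 57590 147635 3162138
3 55021 150204 3011934
4 52407 152818 2859116
5 49748 155477 2703639
6 47043 158182 2545457
7 44290 160935 2384522
8 41490 163735 2220787
9 38641 166584 2054203
10 35743 169482 1884721
11 32794 172431 1712290
12 29793 175432 1536858
13 26741 178484 1358374
14 23635 181590 1176784
15 20476 184749 992035
16 17261 187964 804071
17 13990 191235 612836
18 10663 194562 418274
19 7277 197948 220326
20 3833 201392 18934
21 329 18934 0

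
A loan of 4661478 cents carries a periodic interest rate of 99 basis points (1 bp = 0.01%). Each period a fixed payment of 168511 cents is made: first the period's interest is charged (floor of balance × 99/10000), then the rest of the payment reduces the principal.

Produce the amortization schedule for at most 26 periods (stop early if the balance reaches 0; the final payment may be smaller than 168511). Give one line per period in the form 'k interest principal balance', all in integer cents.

1. interest=⌊4661478·99/10000⌋=46148; principal=168511-46148=122363; balance=4661478-122363=4539115
2. interest=⌊4539115·99/10000⌋=44937; principal=168511-44937=123574; balance=4539115-123574=4415541
3. interest=⌊4415541·99/10000⌋=43713; principal=168511-43713=124798; balance=4415541-124798=4290743
4. interest=⌊4290743·99/10000⌋=42478; principal=168511-42478=126033; balance=4290743-126033=4164710
5. interest=⌊4164710·99/10000⌋=41230; principal=168511-41230=127281; balance=4164710-127281=4037429
6. interest=⌊4037429·99/10000⌋=39970; principal=168511-39970=128541; balance=4037429-128541=3908888
7. interest=⌊3908888·99/10000⌋=38697; principal=168511-38697=129814; balance=3908888-129814=3779074
8. interest=⌊3779074·99/10000⌋=37412; principal=168511-37412=131099; balance=3779074-131099=3647975
9. interest=⌊3647975·99/10000⌋=36114; principal=168511-36114=132397; balance=3647975-132397=3515578
10. interest=⌊3515578·99/10000⌋=34804; principal=168511-34804=133707; balance=3515578-133707=3381871
11. interest=⌊3381871·99/10000⌋=33480; principal=168511-33480=135031; balance=3381871-135031=3246840
12. interest=⌊3246840·99/10000⌋=32143; principal=168511-32143=136368; balance=3246840-136368=3110472
13. interest=⌊3110472·99/10000⌋=30793; principal=168511-30793=137718; balance=3110472-137718=2972754
14. interest=⌊2972754·99/10000⌋=29430; principal=168511-29430=139081; balance=2972754-139081=2833673
15. interest=⌊2833673·99/10000⌋=28053; principal=168511-28053=140458; balance=2833673-140458=2693215
16. interest=⌊2693215·99/10000⌋=26662; principal=168511-26662=141849; balance=2693215-141849=2551366
17. interest=⌊2551366·99/10000⌋=25258; principal=168511-25258=143253; balance=2551366-143253=2408113
18. interest=⌊2408113·99/10000⌋=23840; principal=168511-23840=144671; balance=2408113-144671=2263442
19. interest=⌊2263442·99/10000⌋=22408; principal=168511-22408=146103; balance=2263442-146103=2117339
20. interest=⌊2117339·99/10000⌋=20961; principal=168511-20961=147550; balance=2117339-147550=1969789
21. interest=⌊1969789·99/10000⌋=19500; principal=168511-19500=149011; balance=1969789-149011=1820778
22. interest=⌊1820778·99/10000⌋=18025; principal=168511-18025=150486; balance=1820778-150486=1670292
23. interest=⌊1670292·99/10000⌋=16535; principal=168511-16535=151976; balance=1670292-151976=1518316
24. interest=⌊1518316·99/10000⌋=15031; principal=168511-15031=153480; balance=1518316-153480=1364836
25. interest=⌊1364836·99/10000⌋=13511; principal=168511-13511=155000; balance=1364836-155000=1209836
26. interest=⌊1209836·99/10000⌋=11977; principal=168511-11977=156534; balance=1209836-156534=1053302

1 46148 122363 4539115
2 44937 123574 4415541
3 43713 124798 4290743
4 42478 126033 4164710
5 41230 127281 4037429
6 39970 128541 3908888
7 38697 129814 3779074
8 37412 131099 3647975
9 36114 132397 3515578
10 34804 133707 3381871
11 33480 135031 3246840
12 32143 136368 3110472
13 30793 137718 2972754
14 29430 139081 2833673
15 28053 140458 2693215
16 26662 141849 2551366
17 25258 143253 2408113
18 23840 144671 2263442
19 22408 146103 2117339
20 20961 147550 1969789
21 19500 149011 1820778
22 18025 150486 1670292
23 16535 151976 1518316
24 15031 153480 1364836
25 13511 155000 1209836
26 11977 156534 1053302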